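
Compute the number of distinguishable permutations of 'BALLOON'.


Letters: 7, freq: {'B': 1, 'A': 1, 'L': 2, 'O': 2, 'N': 1}
7!/(1!×1!×2!×2!×1!) = 5040/4 = 1260

1260


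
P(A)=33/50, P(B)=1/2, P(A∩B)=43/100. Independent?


P(A)×P(B) = 33/100
P(A∩B) = 43/100
Not equal → NOT independent

No, not independent


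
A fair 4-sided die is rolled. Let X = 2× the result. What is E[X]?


E[die] = (1+4)/2 = 5/2
E[X] = 2 × 5/2 = 5

E[X] = 5


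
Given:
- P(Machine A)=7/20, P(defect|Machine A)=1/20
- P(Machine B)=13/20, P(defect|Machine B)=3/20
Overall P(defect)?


P(B) = Σ P(B|Aᵢ)×P(Aᵢ)
  1/20×7/20 = 7/400
  3/20×13/20 = 39/400
Sum = 23/200

P(defect) = 23/200 ≈ 11.50%


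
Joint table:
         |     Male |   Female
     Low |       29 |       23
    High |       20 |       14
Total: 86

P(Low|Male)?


P(Low|Male) = 29/(29+20) = 29/49

P = 29/49 ≈ 59.18%


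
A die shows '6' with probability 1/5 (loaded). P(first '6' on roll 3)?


Geometric: P(X=3) = (1-p)^(k-1)×p = (4/5)^2×1/5 = 16/125

P(X=3) = 16/125 ≈ 12.80%


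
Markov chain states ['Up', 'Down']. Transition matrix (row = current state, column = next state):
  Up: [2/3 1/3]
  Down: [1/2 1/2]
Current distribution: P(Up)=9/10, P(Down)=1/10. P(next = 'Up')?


P(next=Up) = Σᵢ P(now=i)×P(i→Up)
= 9/10×2/3 + 1/10×1/2
= 3/5 + 1/20 = 13/20

P = 13/20 ≈ 0.6500


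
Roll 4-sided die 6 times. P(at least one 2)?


P(no 2)^6 = (3/4)^6 = 729/4096
P(≥1) = 1 - 729/4096 = 3367/4096

P = 3367/4096 ≈ 82.20%


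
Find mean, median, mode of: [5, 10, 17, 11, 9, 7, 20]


Sorted: [5, 7, 9, 10, 11, 17, 20]
Mean = 79/7
Median = 10
Freq: {5: 1, 10: 1, 17: 1, 11: 1, 9: 1, 7: 1, 20: 1}
Mode: No mode

Mean=79/7, Median=10, Mode=No mode


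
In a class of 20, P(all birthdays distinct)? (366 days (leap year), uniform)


P(all different) = Π(366-i)/366 for i=0..19
= (366/366)×(365/366)×...×(347/366)
= 0.589430

P ≈ 0.5894 ≈ 58.94%


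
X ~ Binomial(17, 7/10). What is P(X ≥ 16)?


P(X ≥ 16) = Σ P(X=i) for i=16..17
P(X=16) = 1694879459049651/100000000000000000
P(X=17) = 232630513987207/100000000000000000
Sum = 963754986518429/50000000000000000

P(X ≥ 16) = 963754986518429/50000000000000000 ≈ 1.93%


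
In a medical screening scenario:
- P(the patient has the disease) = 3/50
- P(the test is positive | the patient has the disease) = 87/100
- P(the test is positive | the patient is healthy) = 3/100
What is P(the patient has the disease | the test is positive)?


Using Bayes' theorem:
P(A|B) = P(B|A)·P(A) / P(B)

P(the test is positive) = 87/100 × 3/50 + 3/100 × 47/50
= 261/5000 + 141/5000 = 201/2500

P(the patient has the disease|the test is positive) = (261/5000) / (201/2500) = 87/134

P(the patient has the disease|the test is positive) = 87/134 ≈ 64.93%


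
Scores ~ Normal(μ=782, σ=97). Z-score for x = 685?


z = (x - μ)/σ = (685 - 782)/97 = -1.0

z = -1.0


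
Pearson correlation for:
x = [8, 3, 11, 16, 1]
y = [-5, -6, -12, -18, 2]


n=5, Σx=39, Σy=-39, Σxy=-476, Σx²=451, Σy²=533
r = (5×(-476) - 39×(-39))/√((5×451 - 39²)(5×533 - (-39)²))
= -859/√(734×1144) = -859/√839696 ≈ -859/916.3493 ≈ -0.9374

r ≈ -0.9374


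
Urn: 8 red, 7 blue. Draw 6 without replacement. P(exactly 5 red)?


Hypergeometric: C(8,5)×C(7,1)/C(15,6)
= 56×7/5005 = 56/715

P(X=5) = 56/715 ≈ 7.83%


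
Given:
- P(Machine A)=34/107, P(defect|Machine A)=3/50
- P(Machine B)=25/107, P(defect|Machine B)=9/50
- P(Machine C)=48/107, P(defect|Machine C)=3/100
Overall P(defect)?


P(B) = Σ P(B|Aᵢ)×P(Aᵢ)
  3/50×34/107 = 51/2675
  9/50×25/107 = 9/214
  3/100×48/107 = 36/2675
Sum = 399/5350

P(defect) = 399/5350 ≈ 7.46%


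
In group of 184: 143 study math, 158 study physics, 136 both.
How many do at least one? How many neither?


|A∪B| = 143+158-136 = 165
Neither = 184-165 = 19

At least one: 165; Neither: 19


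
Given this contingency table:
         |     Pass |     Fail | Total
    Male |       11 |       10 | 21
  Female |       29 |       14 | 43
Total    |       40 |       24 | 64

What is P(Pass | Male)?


P(Pass | Male) = 11/(11+10) = 11/21

P(Pass|Male) = 11/21 ≈ 52.38%


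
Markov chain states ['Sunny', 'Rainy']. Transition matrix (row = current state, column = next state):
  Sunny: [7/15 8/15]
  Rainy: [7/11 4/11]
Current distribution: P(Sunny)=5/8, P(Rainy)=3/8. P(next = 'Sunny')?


P(next=Sunny) = Σᵢ P(now=i)×P(i→Sunny)
= 5/8×7/15 + 3/8×7/11
= 7/24 + 21/88 = 35/66

P = 35/66 ≈ 0.5303


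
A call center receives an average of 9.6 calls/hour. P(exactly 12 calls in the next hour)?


Poisson(λ=9.6): P(X=12) = e^(-λ)×λ^k/k!
= e^(-9.6) × 9.6^12 / 12!
≈ 6.772873649e-05 × 612709757330 / 479001600 ≈ 0.086634

P(X=12) ≈ 0.086634 ≈ 8.66%


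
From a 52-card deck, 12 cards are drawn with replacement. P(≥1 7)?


P(not a 7) = 48/52 = 12/13
P(none in 12 draws) = (12/13)^12 = 8916100448256/23298085122481
P(≥1 7) = 1 - 8916100448256/23298085122481 = 14381984674225/23298085122481

P = 14381984674225/23298085122481 ≈ 61.73%


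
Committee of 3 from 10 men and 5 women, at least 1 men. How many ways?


Count by #men:
  1M,2W: C(10,1)×C(5,2)=100
  2M,1W: C(10,2)×C(5,1)=225
  3M,0W: C(10,3)×C(5,0)=120
Total = 445

445


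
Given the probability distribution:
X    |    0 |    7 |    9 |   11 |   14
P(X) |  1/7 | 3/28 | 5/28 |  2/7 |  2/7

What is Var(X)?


E[X] = 19/2
E[X²] = 772/7
Var(X) = E[X²] - (E[X])² = 772/7 - 361/4 = 561/28

Var(X) = 561/28 ≈ 20.0357


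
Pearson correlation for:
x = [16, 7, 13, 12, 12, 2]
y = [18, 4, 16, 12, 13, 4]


n=6, Σx=62, Σy=67, Σxy=832, Σx²=766, Σy²=925
r = (6×832 - 62×67)/√((6×766 - 62²)(6×925 - 67²))
= 838/√(752×1061) = 838/√797872 ≈ 838/893.2368 ≈ 0.9382

r ≈ 0.9382


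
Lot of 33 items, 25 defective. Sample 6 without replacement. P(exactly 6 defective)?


Hypergeometric: C(25,6)×C(8,0)/C(33,6)
= 177100×1/1107568 = 575/3596

P(X=6) = 575/3596 ≈ 15.99%


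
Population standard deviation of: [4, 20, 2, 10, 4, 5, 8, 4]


Mean = 57/8
  (4-57/8)²=625/64
  (20-57/8)²=10609/64
  (2-57/8)²=1681/64
  (10-57/8)²=529/64
  (4-57/8)²=625/64
  (5-57/8)²=289/64
  (8-57/8)²=49/64
  (4-57/8)²=625/64
Σ(x-μ)² = 1879/8
σ² = (1879/8)/8 = 1879/64

σ = √(1879/64) ≈ 5.4184


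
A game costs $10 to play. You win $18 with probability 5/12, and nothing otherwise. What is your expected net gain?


E[gain] = (18-10)×5/12 + (-10)×7/12
= 10/3 - 35/6 = -5/2

Expected net gain = $-5/2 ≈ $-2.50


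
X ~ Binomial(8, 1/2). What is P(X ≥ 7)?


P(X ≥ 7) = Σ P(X=i) for i=7..8
P(X=7) = 1/32
P(X=8) = 1/256
Sum = 9/256

P(X ≥ 7) = 9/256 ≈ 3.52%


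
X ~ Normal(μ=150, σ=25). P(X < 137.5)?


z = (137.5-150)/25 = -0.5
P(Z < -0.5) = 0.3085

P(X < 137.5) ≈ 0.3085


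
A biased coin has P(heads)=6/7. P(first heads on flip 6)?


Geometric: P(X=6) = (1-p)^(k-1)×p = (1/7)^5×6/7 = 6/117649

P(X=6) = 6/117649 ≈ 0.01%


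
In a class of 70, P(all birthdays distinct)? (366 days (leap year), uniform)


P(all different) = Π(366-i)/366 for i=0..69
= (366/366)×(365/366)×...×(297/366)
= 0.000858

P ≈ 0.0009 ≈ 0.09%


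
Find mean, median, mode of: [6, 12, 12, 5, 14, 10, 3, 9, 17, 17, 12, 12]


Sorted: [3, 5, 6, 9, 10, 12, 12, 12, 12, 14, 17, 17]
Mean = 129/12 = 43/4
Median = 12
Freq: {6: 1, 12: 4, 5: 1, 14: 1, 10: 1, 3: 1, 9: 1, 17: 2}
Mode: [12]

Mean=43/4, Median=12, Mode=12


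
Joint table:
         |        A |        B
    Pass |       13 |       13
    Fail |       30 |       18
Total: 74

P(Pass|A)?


P(Pass|A) = 13/(13+30) = 13/43

P = 13/43 ≈ 30.23%


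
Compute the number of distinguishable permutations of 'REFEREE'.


Letters: 7, freq: {'R': 2, 'E': 4, 'F': 1}
7!/(2!×4!×1!) = 5040/48 = 105

105


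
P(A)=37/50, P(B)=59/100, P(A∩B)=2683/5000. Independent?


P(A)×P(B) = 2183/5000
P(A∩B) = 2683/5000
Not equal → NOT independent

No, not independent


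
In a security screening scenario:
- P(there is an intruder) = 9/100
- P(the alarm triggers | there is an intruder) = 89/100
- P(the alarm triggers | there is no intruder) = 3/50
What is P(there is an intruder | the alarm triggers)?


Using Bayes' theorem:
P(A|B) = P(B|A)·P(A) / P(B)

P(the alarm triggers) = 89/100 × 9/100 + 3/50 × 91/100
= 801/10000 + 273/5000 = 1347/10000

P(there is an intruder|the alarm triggers) = (801/10000) / (1347/10000) = 267/449

P(there is an intruder|the alarm triggers) = 267/449 ≈ 59.47%


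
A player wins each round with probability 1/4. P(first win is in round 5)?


Geometric: P(X=5) = (1-p)^(k-1)×p = (3/4)^4×1/4 = 81/1024

P(X=5) = 81/1024 ≈ 7.91%


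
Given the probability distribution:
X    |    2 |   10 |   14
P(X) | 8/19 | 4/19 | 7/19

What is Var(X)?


E[X] = 154/19
E[X²] = 1804/19
Var(X) = E[X²] - (E[X])² = 1804/19 - 23716/361 = 10560/361

Var(X) = 10560/361 ≈ 29.2521


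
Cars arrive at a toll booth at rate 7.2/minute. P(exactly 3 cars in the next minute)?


Poisson(λ=7.2): P(X=3) = e^(-λ)×λ^k/k!
= e^(-7.2) × 7.2^3 / 3!
≈ 0.0007465858084 × 373.248 / 6 ≈ 0.046444

P(X=3) ≈ 0.046444 ≈ 4.64%


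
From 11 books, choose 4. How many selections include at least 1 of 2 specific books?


Complement: C(11,4) - C(9,4) = 330 - 126 = 204

204


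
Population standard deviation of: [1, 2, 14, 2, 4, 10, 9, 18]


Mean = 60/8 = 15/2
  (1-15/2)²=169/4
  (2-15/2)²=121/4
  (14-15/2)²=169/4
  (2-15/2)²=121/4
  (4-15/2)²=49/4
  (10-15/2)²=25/4
  (9-15/2)²=9/4
  (18-15/2)²=441/4
Σ(x-μ)² = 276
σ² = 276/8 = 69/2

σ = √(69/2) ≈ 5.8737


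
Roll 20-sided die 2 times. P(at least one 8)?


P(no 8)^2 = (19/20)^2 = 361/400
P(≥1) = 1 - 361/400 = 39/400

P = 39/400 ≈ 9.75%


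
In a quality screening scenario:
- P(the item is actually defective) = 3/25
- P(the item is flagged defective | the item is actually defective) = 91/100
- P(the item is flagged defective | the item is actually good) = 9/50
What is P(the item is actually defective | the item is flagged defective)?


Using Bayes' theorem:
P(A|B) = P(B|A)·P(A) / P(B)

P(the item is flagged defective) = 91/100 × 3/25 + 9/50 × 22/25
= 273/2500 + 99/625 = 669/2500

P(the item is actually defective|the item is flagged defective) = (273/2500) / (669/2500) = 91/223

P(the item is actually defective|the item is flagged defective) = 91/223 ≈ 40.81%


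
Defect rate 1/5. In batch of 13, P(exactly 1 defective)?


Binomial: P(X=1) = C(13,1)×p^1×(1-p)^12
= 13 × 1/5 × 16777216/244140625 = 218103808/1220703125

P(X=1) = 218103808/1220703125 ≈ 17.87%


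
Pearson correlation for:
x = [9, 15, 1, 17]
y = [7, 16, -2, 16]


n=4, Σx=42, Σy=37, Σxy=573, Σx²=596, Σy²=565
r = (4×573 - 42×37)/√((4×596 - 42²)(4×565 - 37²))
= 738/√(620×891) = 738/√552420 ≈ 738/743.2496 ≈ 0.9929

r ≈ 0.9929


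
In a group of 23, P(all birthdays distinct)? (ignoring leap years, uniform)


P(all different) = Π(365-i)/365 for i=0..22
= (365/365)×(364/365)×...×(343/365)
= 0.492703

P ≈ 0.4927 ≈ 49.27%


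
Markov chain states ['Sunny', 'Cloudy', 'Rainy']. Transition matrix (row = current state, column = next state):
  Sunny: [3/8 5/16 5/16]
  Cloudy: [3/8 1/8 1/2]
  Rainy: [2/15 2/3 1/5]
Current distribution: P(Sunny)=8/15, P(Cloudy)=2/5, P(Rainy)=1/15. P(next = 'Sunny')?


P(next=Sunny) = Σᵢ P(now=i)×P(i→Sunny)
= 8/15×3/8 + 2/5×3/8 + 1/15×2/15
= 1/5 + 3/20 + 2/225 = 323/900

P = 323/900 ≈ 0.3589


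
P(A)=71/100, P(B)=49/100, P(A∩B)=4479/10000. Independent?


P(A)×P(B) = 3479/10000
P(A∩B) = 4479/10000
Not equal → NOT independent

No, not independent


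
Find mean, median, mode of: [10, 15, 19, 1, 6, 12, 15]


Sorted: [1, 6, 10, 12, 15, 15, 19]
Mean = 78/7
Median = 12
Freq: {10: 1, 15: 2, 19: 1, 1: 1, 6: 1, 12: 1}
Mode: [15]

Mean=78/7, Median=12, Mode=15


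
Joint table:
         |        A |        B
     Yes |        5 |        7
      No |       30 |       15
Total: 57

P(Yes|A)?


P(Yes|A) = 5/(5+30) = 5/35 = 1/7

P = 1/7 ≈ 14.29%


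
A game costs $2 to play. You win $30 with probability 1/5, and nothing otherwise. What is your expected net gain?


E[gain] = (30-2)×1/5 + (-2)×4/5
= 28/5 - 8/5 = 4

Expected net gain = $4 ≈ $4.00


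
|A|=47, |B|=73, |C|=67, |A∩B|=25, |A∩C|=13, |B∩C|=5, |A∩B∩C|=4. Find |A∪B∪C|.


|A∪B∪C| = 47+73+67-25-13-5+4 = 148

|A∪B∪C| = 148


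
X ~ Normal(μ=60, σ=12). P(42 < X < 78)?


z₁=(42-60)/12=-1.5, z₂=(78-60)/12=1.5
P = Φ(1.5) - Φ(-1.5) = 0.933193 - 0.066807 = 0.866386 ≈ 0.8664

P(42 < X < 78) ≈ 0.8664


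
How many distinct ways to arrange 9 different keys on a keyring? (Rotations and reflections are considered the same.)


Free circular arrangements: rotations and reflections both identified.
(n-1)!/2 = 8!/2 = 40320/2 = 20160

20160


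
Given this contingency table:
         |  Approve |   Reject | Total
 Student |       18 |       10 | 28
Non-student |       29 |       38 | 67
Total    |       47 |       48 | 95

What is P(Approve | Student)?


P(Approve | Student) = 18/(18+10) = 18/28 = 9/14

P(Approve|Student) = 9/14 ≈ 64.29%


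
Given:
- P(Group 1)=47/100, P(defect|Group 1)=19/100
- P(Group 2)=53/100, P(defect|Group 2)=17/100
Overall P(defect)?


P(B) = Σ P(B|Aᵢ)×P(Aᵢ)
  19/100×47/100 = 893/10000
  17/100×53/100 = 901/10000
Sum = 897/5000

P(defect) = 897/5000 ≈ 17.94%


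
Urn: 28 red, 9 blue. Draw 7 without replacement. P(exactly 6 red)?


Hypergeometric: C(28,6)×C(9,1)/C(37,7)
= 376740×9/10295472 = 282555/857956

P(X=6) = 282555/857956 ≈ 32.93%


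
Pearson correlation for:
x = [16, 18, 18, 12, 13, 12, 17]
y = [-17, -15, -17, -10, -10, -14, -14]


n=7, Σx=106, Σy=-97, Σxy=-1504, Σx²=1650, Σy²=1395
r = (7×(-1504) - 106×(-97))/√((7×1650 - 106²)(7×1395 - (-97)²))
= -246/√(314×356) = -246/√111784 ≈ -246/334.3411 ≈ -0.7358

r ≈ -0.7358


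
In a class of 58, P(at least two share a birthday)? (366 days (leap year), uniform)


P(all different) = Π(366-i)/366 for i=0..57
= 0.008451
P(match) = 1 - 0.008451 = 0.991549

P ≈ 0.9915 ≈ 99.15%


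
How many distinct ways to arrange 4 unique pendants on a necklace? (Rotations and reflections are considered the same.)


Free circular arrangements: rotations and reflections both identified.
(n-1)!/2 = 3!/2 = 6/2 = 3

3


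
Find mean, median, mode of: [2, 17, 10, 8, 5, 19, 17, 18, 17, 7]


Sorted: [2, 5, 7, 8, 10, 17, 17, 17, 18, 19]
Mean = 120/10 = 12
Median = 27/2
Freq: {2: 1, 17: 3, 10: 1, 8: 1, 5: 1, 19: 1, 18: 1, 7: 1}
Mode: [17]

Mean=12, Median=27/2, Mode=17


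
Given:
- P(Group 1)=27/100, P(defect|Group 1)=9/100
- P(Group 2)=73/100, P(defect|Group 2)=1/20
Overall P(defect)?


P(B) = Σ P(B|Aᵢ)×P(Aᵢ)
  9/100×27/100 = 243/10000
  1/20×73/100 = 73/2000
Sum = 38/625

P(defect) = 38/625 ≈ 6.08%


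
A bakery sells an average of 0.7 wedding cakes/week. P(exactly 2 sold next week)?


Poisson(λ=0.7): P(X=2) = e^(-λ)×λ^k/k!
= e^(-0.7) × 0.7^2 / 2!
≈ 0.4965853038 × 0.49 / 2 ≈ 0.121663

P(X=2) ≈ 0.121663 ≈ 12.17%


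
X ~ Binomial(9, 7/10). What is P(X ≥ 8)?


P(X ≥ 8) = Σ P(X=i) for i=8..9
P(X=8) = 155649627/1000000000
P(X=9) = 40353607/1000000000
Sum = 98001617/500000000

P(X ≥ 8) = 98001617/500000000 ≈ 19.60%


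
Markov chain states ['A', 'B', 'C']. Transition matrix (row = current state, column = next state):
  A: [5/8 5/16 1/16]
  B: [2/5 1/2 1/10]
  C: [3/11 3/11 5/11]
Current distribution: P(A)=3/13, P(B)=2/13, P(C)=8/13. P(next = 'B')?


P(next=B) = Σᵢ P(now=i)×P(i→B)
= 3/13×5/16 + 2/13×1/2 + 8/13×3/11
= 15/208 + 1/13 + 24/143 = 725/2288

P = 725/2288 ≈ 0.3169


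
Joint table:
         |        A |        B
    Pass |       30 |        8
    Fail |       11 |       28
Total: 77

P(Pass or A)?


P(Pass∨A) = P(Pass) + P(A) - P(Pass∧A)
= (38 + 41 - 30)/77 = 49/77 = 7/11

P = 7/11 ≈ 63.64%


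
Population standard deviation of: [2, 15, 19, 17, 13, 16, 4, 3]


Mean = 89/8
  (2-89/8)²=5329/64
  (15-89/8)²=961/64
  (19-89/8)²=3969/64
  (17-89/8)²=2209/64
  (13-89/8)²=225/64
  (16-89/8)²=1521/64
  (4-89/8)²=3249/64
  (3-89/8)²=4225/64
Σ(x-μ)² = 2711/8
σ² = (2711/8)/8 = 2711/64

σ = √(2711/64) ≈ 6.5084


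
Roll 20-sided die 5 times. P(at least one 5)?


P(no 5)^5 = (19/20)^5 = 2476099/3200000
P(≥1) = 1 - 2476099/3200000 = 723901/3200000

P = 723901/3200000 ≈ 22.62%


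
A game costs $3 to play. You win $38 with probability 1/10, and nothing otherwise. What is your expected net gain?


E[gain] = (38-3)×1/10 + (-3)×9/10
= 7/2 - 27/10 = 4/5

Expected net gain = $4/5 ≈ $0.80


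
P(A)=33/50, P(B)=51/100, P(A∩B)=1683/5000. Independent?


P(A)×P(B) = 1683/5000
P(A∩B) = 1683/5000
Equal ✓ → Independent

Yes, independent


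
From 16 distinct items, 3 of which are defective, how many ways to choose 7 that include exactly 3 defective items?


Choose 3 of the 3 defective items and 4 of the other 13 items:
C(3,3)×C(13,4) = 1×715 = 715

715


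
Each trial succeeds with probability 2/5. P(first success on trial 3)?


Geometric: P(X=3) = (1-p)^(k-1)×p = (3/5)^2×2/5 = 18/125

P(X=3) = 18/125 ≈ 14.40%


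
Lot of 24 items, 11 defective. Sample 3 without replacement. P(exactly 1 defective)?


Hypergeometric: C(11,1)×C(13,2)/C(24,3)
= 11×78/2024 = 39/92

P(X=1) = 39/92 ≈ 42.39%


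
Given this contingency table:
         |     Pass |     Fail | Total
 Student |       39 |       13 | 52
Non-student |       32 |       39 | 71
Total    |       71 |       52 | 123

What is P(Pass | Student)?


P(Pass | Student) = 39/(39+13) = 39/52 = 3/4

P(Pass|Student) = 3/4 ≈ 75.00%


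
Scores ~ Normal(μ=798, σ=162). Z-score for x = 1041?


z = (x - μ)/σ = (1041 - 798)/162 = 1.5

z = 1.5


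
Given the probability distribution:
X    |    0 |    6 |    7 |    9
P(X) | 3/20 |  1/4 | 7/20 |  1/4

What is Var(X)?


E[X] = 31/5
E[X²] = 232/5
Var(X) = E[X²] - (E[X])² = 232/5 - 961/25 = 199/25

Var(X) = 199/25 ≈ 7.9600


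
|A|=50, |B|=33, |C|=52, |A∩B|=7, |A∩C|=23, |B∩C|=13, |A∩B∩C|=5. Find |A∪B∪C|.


|A∪B∪C| = 50+33+52-7-23-13+5 = 97

|A∪B∪C| = 97


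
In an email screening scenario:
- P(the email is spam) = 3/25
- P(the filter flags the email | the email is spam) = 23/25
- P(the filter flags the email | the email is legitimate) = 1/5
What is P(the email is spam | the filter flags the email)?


Using Bayes' theorem:
P(A|B) = P(B|A)·P(A) / P(B)

P(the filter flags the email) = 23/25 × 3/25 + 1/5 × 22/25
= 69/625 + 22/125 = 179/625

P(the email is spam|the filter flags the email) = (69/625) / (179/625) = 69/179

P(the email is spam|the filter flags the email) = 69/179 ≈ 38.55%


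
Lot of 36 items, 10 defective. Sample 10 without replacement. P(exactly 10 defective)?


Hypergeometric: C(10,10)×C(26,0)/C(36,10)
= 1×1/254186856 = 1/254186856

P(X=10) = 1/254186856 ≈ 0.00%


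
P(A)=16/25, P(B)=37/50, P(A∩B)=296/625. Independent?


P(A)×P(B) = 296/625
P(A∩B) = 296/625
Equal ✓ → Independent

Yes, independent


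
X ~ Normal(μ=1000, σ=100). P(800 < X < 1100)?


z₁=(800-1000)/100=-2.0, z₂=(1100-1000)/100=1.0
P = Φ(1.0) - Φ(-2.0) = 0.841345 - 0.022750 = 0.818595 ≈ 0.8186

P(800 < X < 1100) ≈ 0.8186


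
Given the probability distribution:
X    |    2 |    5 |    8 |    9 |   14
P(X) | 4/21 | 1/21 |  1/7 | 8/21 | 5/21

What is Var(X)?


E[X] = 179/21
E[X²] = 1861/21
Var(X) = E[X²] - (E[X])² = 1861/21 - 32041/441 = 7040/441

Var(X) = 7040/441 ≈ 15.9637


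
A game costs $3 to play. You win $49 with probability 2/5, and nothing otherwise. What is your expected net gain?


E[gain] = (49-3)×2/5 + (-3)×3/5
= 92/5 - 9/5 = 83/5

Expected net gain = $83/5 ≈ $16.60


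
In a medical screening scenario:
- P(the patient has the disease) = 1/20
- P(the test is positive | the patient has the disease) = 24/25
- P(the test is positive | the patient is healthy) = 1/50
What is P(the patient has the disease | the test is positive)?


Using Bayes' theorem:
P(A|B) = P(B|A)·P(A) / P(B)

P(the test is positive) = 24/25 × 1/20 + 1/50 × 19/20
= 6/125 + 19/1000 = 67/1000

P(the patient has the disease|the test is positive) = (6/125) / (67/1000) = 48/67

P(the patient has the disease|the test is positive) = 48/67 ≈ 71.64%


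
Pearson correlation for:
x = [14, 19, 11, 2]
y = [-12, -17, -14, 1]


n=4, Σx=46, Σy=-42, Σxy=-643, Σx²=682, Σy²=630
r = (4×(-643) - 46×(-42))/√((4×682 - 46²)(4×630 - (-42)²))
= -640/√(612×756) = -640/√462672 ≈ -640/680.2000 ≈ -0.9409

r ≈ -0.9409


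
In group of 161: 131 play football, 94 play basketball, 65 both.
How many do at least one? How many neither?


|A∪B| = 131+94-65 = 160
Neither = 161-160 = 1

At least one: 160; Neither: 1


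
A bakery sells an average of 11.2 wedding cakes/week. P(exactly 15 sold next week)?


Poisson(λ=11.2): P(X=15) = e^(-λ)×λ^k/k!
= e^(-11.2) × 11.2^15 / 15!
≈ 1.367419607e-05 × 5.47356575926e+15 / 1307674368000 ≈ 0.057236

P(X=15) ≈ 0.057236 ≈ 5.72%


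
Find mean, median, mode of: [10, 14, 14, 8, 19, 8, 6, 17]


Sorted: [6, 8, 8, 10, 14, 14, 17, 19]
Mean = 96/8 = 12
Median = 12
Freq: {10: 1, 14: 2, 8: 2, 19: 1, 6: 1, 17: 1}
Mode: [8, 14]

Mean=12, Median=12, Mode=[8, 14]


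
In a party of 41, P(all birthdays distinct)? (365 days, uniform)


P(all different) = Π(365-i)/365 for i=0..40
= (365/365)×(364/365)×...×(325/365)
= 0.096848

P ≈ 0.0968 ≈ 9.68%


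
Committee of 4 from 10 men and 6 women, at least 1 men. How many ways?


Count by #men:
  1M,3W: C(10,1)×C(6,3)=200
  2M,2W: C(10,2)×C(6,2)=675
  3M,1W: C(10,3)×C(6,1)=720
  4M,0W: C(10,4)×C(6,0)=210
Total = 1805

1805


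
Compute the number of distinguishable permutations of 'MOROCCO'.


Letters: 7, freq: {'M': 1, 'O': 3, 'R': 1, 'C': 2}
7!/(1!×3!×1!×2!) = 5040/12 = 420

420


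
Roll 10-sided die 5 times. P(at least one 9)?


P(no 9)^5 = (9/10)^5 = 59049/100000
P(≥1) = 1 - 59049/100000 = 40951/100000

P = 40951/100000 ≈ 40.95%


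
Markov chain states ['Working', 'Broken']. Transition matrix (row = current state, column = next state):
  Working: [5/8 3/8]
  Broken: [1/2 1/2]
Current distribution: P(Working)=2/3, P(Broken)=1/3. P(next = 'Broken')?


P(next=Broken) = Σᵢ P(now=i)×P(i→Broken)
= 2/3×3/8 + 1/3×1/2
= 1/4 + 1/6 = 5/12

P = 5/12 ≈ 0.4167


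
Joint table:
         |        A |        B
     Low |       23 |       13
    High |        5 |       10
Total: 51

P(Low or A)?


P(Low∨A) = P(Low) + P(A) - P(Low∧A)
= (36 + 28 - 23)/51 = 41/51

P = 41/51 ≈ 80.39%


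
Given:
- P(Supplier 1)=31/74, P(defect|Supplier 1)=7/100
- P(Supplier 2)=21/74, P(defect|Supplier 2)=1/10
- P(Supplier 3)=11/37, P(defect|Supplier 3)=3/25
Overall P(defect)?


P(B) = Σ P(B|Aᵢ)×P(Aᵢ)
  7/100×31/74 = 217/7400
  1/10×21/74 = 21/740
  3/25×11/37 = 33/925
Sum = 691/7400

P(defect) = 691/7400 ≈ 9.34%


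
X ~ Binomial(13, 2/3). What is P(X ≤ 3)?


P(X ≤ 3) = Σ P(X=i) for i=0..3
P(X=0) = 1/1594323
P(X=1) = 26/1594323
P(X=2) = 104/531441
P(X=3) = 2288/1594323
Sum = 2627/1594323

P(X ≤ 3) = 2627/1594323 ≈ 0.16%


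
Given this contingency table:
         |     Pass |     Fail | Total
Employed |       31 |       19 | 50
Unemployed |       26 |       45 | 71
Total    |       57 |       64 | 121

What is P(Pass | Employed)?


P(Pass | Employed) = 31/(31+19) = 31/50

P(Pass|Employed) = 31/50 ≈ 62.00%


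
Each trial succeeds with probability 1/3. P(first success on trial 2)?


Geometric: P(X=2) = (1-p)^(k-1)×p = (2/3)^1×1/3 = 2/9

P(X=2) = 2/9 ≈ 22.22%


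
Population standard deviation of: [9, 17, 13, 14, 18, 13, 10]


Mean = 94/7
  (9-94/7)²=961/49
  (17-94/7)²=625/49
  (13-94/7)²=9/49
  (14-94/7)²=16/49
  (18-94/7)²=1024/49
  (13-94/7)²=9/49
  (10-94/7)²=576/49
Σ(x-μ)² = 460/7
σ² = (460/7)/7 = 460/49

σ = √(460/49) ≈ 3.0639


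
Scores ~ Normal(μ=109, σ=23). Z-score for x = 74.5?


z = (x - μ)/σ = (74.5 - 109)/23 = -1.5

z = -1.5


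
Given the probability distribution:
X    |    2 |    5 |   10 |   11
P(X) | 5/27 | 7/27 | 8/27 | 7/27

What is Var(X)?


E[X] = 202/27
E[X²] = 614/9
Var(X) = E[X²] - (E[X])² = 614/9 - 40804/729 = 8930/729

Var(X) = 8930/729 ≈ 12.2497


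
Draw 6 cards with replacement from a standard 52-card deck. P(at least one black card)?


P(not a black card) = 26/52 = 1/2
P(none in 6 draws) = (1/2)^6 = 1/64
P(≥1 black card) = 1 - 1/64 = 63/64

P = 63/64 ≈ 98.44%


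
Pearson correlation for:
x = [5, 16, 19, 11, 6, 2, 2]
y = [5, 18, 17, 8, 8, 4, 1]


n=7, Σx=61, Σy=61, Σxy=782, Σx²=807, Σy²=783
r = (7×782 - 61×61)/√((7×807 - 61²)(7×783 - 61²))
= 1753/√(1928×1760) = 1753/√3393280 ≈ 1753/1842.0858 ≈ 0.9516

r ≈ 0.9516


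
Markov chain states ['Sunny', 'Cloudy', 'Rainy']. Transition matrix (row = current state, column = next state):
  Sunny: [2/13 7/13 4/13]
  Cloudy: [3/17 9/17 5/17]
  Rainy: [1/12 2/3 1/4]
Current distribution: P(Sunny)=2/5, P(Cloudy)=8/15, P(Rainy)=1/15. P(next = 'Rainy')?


P(next=Rainy) = Σᵢ P(now=i)×P(i→Rainy)
= 2/5×4/13 + 8/15×5/17 + 1/15×1/4
= 8/65 + 8/51 + 1/60 = 1311/4420

P = 1311/4420 ≈ 0.2966


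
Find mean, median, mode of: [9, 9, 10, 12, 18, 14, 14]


Sorted: [9, 9, 10, 12, 14, 14, 18]
Mean = 86/7
Median = 12
Freq: {9: 2, 10: 1, 12: 1, 18: 1, 14: 2}
Mode: [9, 14]

Mean=86/7, Median=12, Mode=[9, 14]


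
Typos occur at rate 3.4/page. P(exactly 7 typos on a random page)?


Poisson(λ=3.4): P(X=7) = e^(-λ)×λ^k/k!
= e^(-3.4) × 3.4^7 / 7!
≈ 0.03337326996 × 5252.3350144 / 5040 ≈ 0.034779

P(X=7) ≈ 0.034779 ≈ 3.48%


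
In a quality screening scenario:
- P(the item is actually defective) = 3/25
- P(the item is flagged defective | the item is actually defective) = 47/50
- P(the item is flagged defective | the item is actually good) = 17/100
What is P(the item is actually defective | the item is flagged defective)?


Using Bayes' theorem:
P(A|B) = P(B|A)·P(A) / P(B)

P(the item is flagged defective) = 47/50 × 3/25 + 17/100 × 22/25
= 141/1250 + 187/1250 = 164/625

P(the item is actually defective|the item is flagged defective) = (141/1250) / (164/625) = 141/328

P(the item is actually defective|the item is flagged defective) = 141/328 ≈ 42.99%


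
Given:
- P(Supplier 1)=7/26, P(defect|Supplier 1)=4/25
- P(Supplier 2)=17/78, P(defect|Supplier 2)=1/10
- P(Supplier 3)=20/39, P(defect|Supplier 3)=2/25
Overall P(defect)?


P(B) = Σ P(B|Aᵢ)×P(Aᵢ)
  4/25×7/26 = 14/325
  1/10×17/78 = 17/780
  2/25×20/39 = 8/195
Sum = 413/3900

P(defect) = 413/3900 ≈ 10.59%


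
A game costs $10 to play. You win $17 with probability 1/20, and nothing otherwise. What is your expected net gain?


E[gain] = (17-10)×1/20 + (-10)×19/20
= 7/20 - 19/2 = -183/20

Expected net gain = $-183/20 ≈ $-9.15


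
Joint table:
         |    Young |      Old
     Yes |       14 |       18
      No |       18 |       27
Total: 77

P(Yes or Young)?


P(Yes∨Young) = P(Yes) + P(Young) - P(Yes∧Young)
= (32 + 32 - 14)/77 = 50/77

P = 50/77 ≈ 64.94%


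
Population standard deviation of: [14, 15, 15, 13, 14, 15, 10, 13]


Mean = 109/8
  (14-109/8)²=9/64
  (15-109/8)²=121/64
  (15-109/8)²=121/64
  (13-109/8)²=25/64
  (14-109/8)²=9/64
  (15-109/8)²=121/64
  (10-109/8)²=841/64
  (13-109/8)²=25/64
Σ(x-μ)² = 159/8
σ² = (159/8)/8 = 159/64

σ = √(159/64) ≈ 1.5762


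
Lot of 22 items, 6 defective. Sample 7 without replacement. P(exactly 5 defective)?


Hypergeometric: C(6,5)×C(16,2)/C(22,7)
= 6×120/170544 = 15/3553

P(X=5) = 15/3553 ≈ 0.42%


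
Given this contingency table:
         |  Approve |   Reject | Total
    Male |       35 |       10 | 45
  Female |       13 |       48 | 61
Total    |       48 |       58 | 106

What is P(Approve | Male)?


P(Approve | Male) = 35/(35+10) = 35/45 = 7/9

P(Approve|Male) = 7/9 ≈ 77.78%


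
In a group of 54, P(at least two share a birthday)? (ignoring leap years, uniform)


P(all different) = Π(365-i)/365 for i=0..53
= 0.016123
P(match) = 1 - 0.016123 = 0.983877

P ≈ 0.9839 ≈ 98.39%


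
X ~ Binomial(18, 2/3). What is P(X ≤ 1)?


P(X ≤ 1) = Σ P(X=i) for i=0..1
P(X=0) = 1/387420489
P(X=1) = 4/43046721
Sum = 37/387420489

P(X ≤ 1) = 37/387420489 ≈ 0.00%


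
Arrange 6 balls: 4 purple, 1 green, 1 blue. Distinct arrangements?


6!/(4!×1!×1!) = 30

30


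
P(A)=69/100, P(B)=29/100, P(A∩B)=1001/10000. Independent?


P(A)×P(B) = 2001/10000
P(A∩B) = 1001/10000
Not equal → NOT independent

No, not independent


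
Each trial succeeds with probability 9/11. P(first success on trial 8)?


Geometric: P(X=8) = (1-p)^(k-1)×p = (2/11)^7×9/11 = 1152/214358881

P(X=8) = 1152/214358881 ≈ 0.00%


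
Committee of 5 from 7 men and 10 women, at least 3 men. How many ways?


Count by #men:
  3M,2W: C(7,3)×C(10,2)=1575
  4M,1W: C(7,4)×C(10,1)=350
  5M,0W: C(7,5)×C(10,0)=21
Total = 1946

1946


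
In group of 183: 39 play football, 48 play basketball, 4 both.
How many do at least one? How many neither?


|A∪B| = 39+48-4 = 83
Neither = 183-83 = 100

At least one: 83; Neither: 100


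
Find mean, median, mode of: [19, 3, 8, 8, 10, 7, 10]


Sorted: [3, 7, 8, 8, 10, 10, 19]
Mean = 65/7
Median = 8
Freq: {19: 1, 3: 1, 8: 2, 10: 2, 7: 1}
Mode: [8, 10]

Mean=65/7, Median=8, Mode=[8, 10]


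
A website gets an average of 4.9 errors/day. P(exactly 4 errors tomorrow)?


Poisson(λ=4.9): P(X=4) = e^(-λ)×λ^k/k!
= e^(-4.9) × 4.9^4 / 4!
≈ 0.007446583071 × 576.4801 / 24 ≈ 0.178867

P(X=4) ≈ 0.178867 ≈ 17.89%


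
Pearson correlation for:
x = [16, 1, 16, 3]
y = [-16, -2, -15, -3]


n=4, Σx=36, Σy=-36, Σxy=-507, Σx²=522, Σy²=494
r = (4×(-507) - 36×(-36))/√((4×522 - 36²)(4×494 - (-36)²))
= -732/√(792×680) = -732/√538560 ≈ -732/733.8665 ≈ -0.9975

r ≈ -0.9975


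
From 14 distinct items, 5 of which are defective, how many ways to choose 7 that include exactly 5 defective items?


Choose 5 of the 5 defective items and 2 of the other 9 items:
C(5,5)×C(9,2) = 1×36 = 36

36


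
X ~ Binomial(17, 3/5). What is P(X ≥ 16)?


P(X ≥ 16) = Σ P(X=i) for i=16..17
P(X=16) = 1463588514/762939453125
P(X=17) = 129140163/762939453125
Sum = 1592728677/762939453125

P(X ≥ 16) = 1592728677/762939453125 ≈ 0.21%


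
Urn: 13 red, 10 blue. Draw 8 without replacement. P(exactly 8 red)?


Hypergeometric: C(13,8)×C(10,0)/C(23,8)
= 1287×1/490314 = 39/14858

P(X=8) = 39/14858 ≈ 0.26%


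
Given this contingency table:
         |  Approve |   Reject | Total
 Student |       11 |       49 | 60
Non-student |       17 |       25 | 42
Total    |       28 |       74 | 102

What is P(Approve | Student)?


P(Approve | Student) = 11/(11+49) = 11/60

P(Approve|Student) = 11/60 ≈ 18.33%


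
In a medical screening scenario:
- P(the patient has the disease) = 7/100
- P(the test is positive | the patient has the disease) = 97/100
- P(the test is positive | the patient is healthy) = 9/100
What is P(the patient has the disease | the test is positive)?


Using Bayes' theorem:
P(A|B) = P(B|A)·P(A) / P(B)

P(the test is positive) = 97/100 × 7/100 + 9/100 × 93/100
= 679/10000 + 837/10000 = 379/2500

P(the patient has the disease|the test is positive) = (679/10000) / (379/2500) = 679/1516

P(the patient has the disease|the test is positive) = 679/1516 ≈ 44.79%


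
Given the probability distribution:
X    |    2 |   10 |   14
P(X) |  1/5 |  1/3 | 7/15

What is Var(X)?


E[X] = 154/15
E[X²] = 628/5
Var(X) = E[X²] - (E[X])² = 628/5 - 23716/225 = 4544/225

Var(X) = 4544/225 ≈ 20.1956


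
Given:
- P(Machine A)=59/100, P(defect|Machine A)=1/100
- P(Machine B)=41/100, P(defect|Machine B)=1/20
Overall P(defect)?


P(B) = Σ P(B|Aᵢ)×P(Aᵢ)
  1/100×59/100 = 59/10000
  1/20×41/100 = 41/2000
Sum = 33/1250

P(defect) = 33/1250 ≈ 2.64%


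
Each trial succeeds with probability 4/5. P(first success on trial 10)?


Geometric: P(X=10) = (1-p)^(k-1)×p = (1/5)^9×4/5 = 4/9765625

P(X=10) = 4/9765625 ≈ 0.00%


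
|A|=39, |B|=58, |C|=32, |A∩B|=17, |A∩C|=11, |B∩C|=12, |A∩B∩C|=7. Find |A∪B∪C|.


|A∪B∪C| = 39+58+32-17-11-12+7 = 96

|A∪B∪C| = 96


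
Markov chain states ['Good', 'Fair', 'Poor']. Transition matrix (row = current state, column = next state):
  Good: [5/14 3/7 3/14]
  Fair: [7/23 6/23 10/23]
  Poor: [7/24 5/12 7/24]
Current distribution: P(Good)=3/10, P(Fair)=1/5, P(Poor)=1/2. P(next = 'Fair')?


P(next=Fair) = Σᵢ P(now=i)×P(i→Fair)
= 3/10×3/7 + 1/5×6/23 + 1/2×5/12
= 9/70 + 6/115 + 5/24 = 7517/19320

P = 7517/19320 ≈ 0.3891


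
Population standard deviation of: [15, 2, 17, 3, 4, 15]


Mean = 56/6 = 28/3
  (15-28/3)²=289/9
  (2-28/3)²=484/9
  (17-28/3)²=529/9
  (3-28/3)²=361/9
  (4-28/3)²=256/9
  (15-28/3)²=289/9
Σ(x-μ)² = 736/3
σ² = (736/3)/6 = 368/9

σ = √(368/9) ≈ 6.3944


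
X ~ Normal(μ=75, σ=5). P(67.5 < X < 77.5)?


z₁=(67.5-75)/5=-1.5, z₂=(77.5-75)/5=0.5
P = Φ(0.5) - Φ(-1.5) = 0.691462 - 0.066807 = 0.624655 ≈ 0.6247

P(67.5 < X < 77.5) ≈ 0.6247


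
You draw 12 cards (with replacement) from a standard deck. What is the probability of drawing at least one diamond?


P(not a diamond) = 39/52 = 3/4
P(none in 12 draws) = (3/4)^12 = 531441/16777216
P(≥1 diamond) = 1 - 531441/16777216 = 16245775/16777216

P = 16245775/16777216 ≈ 96.83%


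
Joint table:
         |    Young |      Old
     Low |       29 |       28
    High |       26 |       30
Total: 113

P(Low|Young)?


P(Low|Young) = 29/(29+26) = 29/55

P = 29/55 ≈ 52.73%


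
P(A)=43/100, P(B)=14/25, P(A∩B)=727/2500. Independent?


P(A)×P(B) = 301/1250
P(A∩B) = 727/2500
Not equal → NOT independent

No, not independent


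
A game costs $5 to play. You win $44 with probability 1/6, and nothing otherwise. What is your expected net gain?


E[gain] = (44-5)×1/6 + (-5)×5/6
= 13/2 - 25/6 = 7/3

Expected net gain = $7/3 ≈ $2.33


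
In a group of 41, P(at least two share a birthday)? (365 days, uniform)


P(all different) = Π(365-i)/365 for i=0..40
= 0.096848
P(match) = 1 - 0.096848 = 0.903152

P ≈ 0.9032 ≈ 90.32%


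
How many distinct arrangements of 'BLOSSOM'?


Letters: 7, freq: {'B': 1, 'L': 1, 'O': 2, 'S': 2, 'M': 1}
7!/(1!×1!×2!×2!×1!) = 5040/4 = 1260

1260


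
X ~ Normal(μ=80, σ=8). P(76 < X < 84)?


z₁=(76-80)/8=-0.5, z₂=(84-80)/8=0.5
P = Φ(0.5) - Φ(-0.5) = 0.691462 - 0.308538 = 0.382924 ≈ 0.3829

P(76 < X < 84) ≈ 0.3829


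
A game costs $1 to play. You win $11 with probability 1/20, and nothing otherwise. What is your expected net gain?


E[gain] = (11-1)×1/20 + (-1)×19/20
= 1/2 - 19/20 = -9/20

Expected net gain = $-9/20 ≈ $-0.45


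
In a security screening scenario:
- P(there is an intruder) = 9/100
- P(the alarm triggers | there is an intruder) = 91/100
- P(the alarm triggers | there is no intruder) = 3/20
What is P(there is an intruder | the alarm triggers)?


Using Bayes' theorem:
P(A|B) = P(B|A)·P(A) / P(B)

P(the alarm triggers) = 91/100 × 9/100 + 3/20 × 91/100
= 819/10000 + 273/2000 = 273/1250

P(there is an intruder|the alarm triggers) = (819/10000) / (273/1250) = 3/8

P(there is an intruder|the alarm triggers) = 3/8 ≈ 37.50%


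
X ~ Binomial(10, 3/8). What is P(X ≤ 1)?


P(X ≤ 1) = Σ P(X=i) for i=0..1
P(X=0) = 9765625/1073741824
P(X=1) = 29296875/536870912
Sum = 68359375/1073741824

P(X ≤ 1) = 68359375/1073741824 ≈ 6.37%


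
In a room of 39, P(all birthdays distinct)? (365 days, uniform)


P(all different) = Π(365-i)/365 for i=0..38
= (365/365)×(364/365)×...×(327/365)
= 0.121780

P ≈ 0.1218 ≈ 12.18%


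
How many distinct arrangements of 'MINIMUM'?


Letters: 7, freq: {'M': 3, 'I': 2, 'N': 1, 'U': 1}
7!/(3!×2!×1!×1!) = 5040/12 = 420

420


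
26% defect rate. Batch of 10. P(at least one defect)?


P(all good) = (37/50)^10 = 4808584372417849/97656250000000000
P(≥1 defect) = 92847665627582151/97656250000000000

P = 92847665627582151/97656250000000000 ≈ 95.08%


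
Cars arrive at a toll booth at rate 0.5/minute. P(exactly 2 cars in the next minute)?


Poisson(λ=0.5): P(X=2) = e^(-λ)×λ^k/k!
= e^(-0.5) × 0.5^2 / 2!
≈ 0.6065306597 × 0.25 / 2 ≈ 0.075816

P(X=2) ≈ 0.075816 ≈ 7.58%


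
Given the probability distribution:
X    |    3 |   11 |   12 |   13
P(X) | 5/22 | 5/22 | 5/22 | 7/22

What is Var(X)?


E[X] = 221/22
E[X²] = 2553/22
Var(X) = E[X²] - (E[X])² = 2553/22 - 48841/484 = 7325/484

Var(X) = 7325/484 ≈ 15.1343


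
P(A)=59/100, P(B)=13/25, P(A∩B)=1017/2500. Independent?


P(A)×P(B) = 767/2500
P(A∩B) = 1017/2500
Not equal → NOT independent

No, not independent


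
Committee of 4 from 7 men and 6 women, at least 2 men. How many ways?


Count by #men:
  2M,2W: C(7,2)×C(6,2)=315
  3M,1W: C(7,3)×C(6,1)=210
  4M,0W: C(7,4)×C(6,0)=35
Total = 560

560


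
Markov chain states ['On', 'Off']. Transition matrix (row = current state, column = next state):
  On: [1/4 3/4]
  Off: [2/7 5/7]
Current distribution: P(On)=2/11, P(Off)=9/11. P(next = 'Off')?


P(next=Off) = Σᵢ P(now=i)×P(i→Off)
= 2/11×3/4 + 9/11×5/7
= 3/22 + 45/77 = 111/154

P = 111/154 ≈ 0.7208


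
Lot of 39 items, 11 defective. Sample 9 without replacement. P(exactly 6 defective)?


Hypergeometric: C(11,6)×C(28,3)/C(39,9)
= 462×3276/211915132 = 2646/370481

P(X=6) = 2646/370481 ≈ 0.71%


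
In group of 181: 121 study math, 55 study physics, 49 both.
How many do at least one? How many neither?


|A∪B| = 121+55-49 = 127
Neither = 181-127 = 54

At least one: 127; Neither: 54


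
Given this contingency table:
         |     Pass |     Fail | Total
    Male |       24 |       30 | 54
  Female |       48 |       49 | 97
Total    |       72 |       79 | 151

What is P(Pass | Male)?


P(Pass | Male) = 24/(24+30) = 24/54 = 4/9

P(Pass|Male) = 4/9 ≈ 44.44%


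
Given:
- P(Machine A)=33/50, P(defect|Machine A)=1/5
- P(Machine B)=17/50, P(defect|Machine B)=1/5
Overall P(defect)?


P(B) = Σ P(B|Aᵢ)×P(Aᵢ)
  1/5×33/50 = 33/250
  1/5×17/50 = 17/250
Sum = 1/5

P(defect) = 1/5 ≈ 20.00%


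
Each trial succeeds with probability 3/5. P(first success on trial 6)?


Geometric: P(X=6) = (1-p)^(k-1)×p = (2/5)^5×3/5 = 96/15625

P(X=6) = 96/15625 ≈ 0.61%


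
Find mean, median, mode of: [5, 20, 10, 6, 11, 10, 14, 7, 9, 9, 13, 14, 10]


Sorted: [5, 6, 7, 9, 9, 10, 10, 10, 11, 13, 14, 14, 20]
Mean = 138/13
Median = 10
Freq: {5: 1, 20: 1, 10: 3, 6: 1, 11: 1, 14: 2, 7: 1, 9: 2, 13: 1}
Mode: [10]

Mean=138/13, Median=10, Mode=10


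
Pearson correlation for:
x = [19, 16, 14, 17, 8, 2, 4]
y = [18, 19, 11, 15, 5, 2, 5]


n=7, Σx=80, Σy=75, Σxy=1119, Σx²=1186, Σy²=1085
r = (7×1119 - 80×75)/√((7×1186 - 80²)(7×1085 - 75²))
= 1833/√(1902×1970) = 1833/√3746940 ≈ 1833/1935.7014 ≈ 0.9469

r ≈ 0.9469


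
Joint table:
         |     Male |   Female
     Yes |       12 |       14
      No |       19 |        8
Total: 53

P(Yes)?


P(Yes) = (12+14)/53 = 26/53

P(Yes) = 26/53 ≈ 49.06%


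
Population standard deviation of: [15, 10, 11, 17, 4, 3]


Mean = 60/6 = 10
  (15-10)²=25
  (10-10)²=0
  (11-10)²=1
  (17-10)²=49
  (4-10)²=36
  (3-10)²=49
Σ(x-μ)² = 160
σ² = 160/6 = 80/3

σ = √(80/3) ≈ 5.1640
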